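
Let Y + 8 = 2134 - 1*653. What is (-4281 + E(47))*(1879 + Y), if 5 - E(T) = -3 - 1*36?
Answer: -14202424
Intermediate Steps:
E(T) = 44 (E(T) = 5 - (-3 - 1*36) = 5 - (-3 - 36) = 5 - 1*(-39) = 5 + 39 = 44)
Y = 1473 (Y = -8 + (2134 - 1*653) = -8 + (2134 - 653) = -8 + 1481 = 1473)
(-4281 + E(47))*(1879 + Y) = (-4281 + 44)*(1879 + 1473) = -4237*3352 = -14202424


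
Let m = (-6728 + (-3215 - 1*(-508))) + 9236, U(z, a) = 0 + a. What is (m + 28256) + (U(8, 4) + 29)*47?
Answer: 29608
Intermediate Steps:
U(z, a) = a
m = -199 (m = (-6728 + (-3215 + 508)) + 9236 = (-6728 - 2707) + 9236 = -9435 + 9236 = -199)
(m + 28256) + (U(8, 4) + 29)*47 = (-199 + 28256) + (4 + 29)*47 = 28057 + 33*47 = 28057 + 1551 = 29608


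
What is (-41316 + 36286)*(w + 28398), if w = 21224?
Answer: -249598660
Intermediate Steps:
(-41316 + 36286)*(w + 28398) = (-41316 + 36286)*(21224 + 28398) = -5030*49622 = -249598660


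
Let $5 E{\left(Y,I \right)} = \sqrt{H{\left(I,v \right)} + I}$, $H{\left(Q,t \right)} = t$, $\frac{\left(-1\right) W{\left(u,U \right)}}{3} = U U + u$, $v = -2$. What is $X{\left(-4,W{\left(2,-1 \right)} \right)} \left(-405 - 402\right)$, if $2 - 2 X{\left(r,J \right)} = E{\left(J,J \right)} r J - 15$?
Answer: $- \frac{13719}{2} + \frac{14526 i \sqrt{11}}{5} \approx -6859.5 + 9635.5 i$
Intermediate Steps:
$W{\left(u,U \right)} = - 3 u - 3 U^{2}$ ($W{\left(u,U \right)} = - 3 \left(U U + u\right) = - 3 \left(U^{2} + u\right) = - 3 \left(u + U^{2}\right) = - 3 u - 3 U^{2}$)
$E{\left(Y,I \right)} = \frac{\sqrt{-2 + I}}{5}$
$X{\left(r,J \right)} = \frac{17}{2} - \frac{J r \sqrt{-2 + J}}{10}$ ($X{\left(r,J \right)} = 1 - \frac{\frac{\sqrt{-2 + J}}{5} r J - 15}{2} = 1 - \frac{\frac{r \sqrt{-2 + J}}{5} J - 15}{2} = 1 - \frac{\frac{J r \sqrt{-2 + J}}{5} - 15}{2} = 1 - \frac{-15 + \frac{J r \sqrt{-2 + J}}{5}}{2} = 1 - \left(- \frac{15}{2} + \frac{J r \sqrt{-2 + J}}{10}\right) = \frac{17}{2} - \frac{J r \sqrt{-2 + J}}{10}$)
$X{\left(-4,W{\left(2,-1 \right)} \right)} \left(-405 - 402\right) = \left(\frac{17}{2} - \frac{1}{10} \left(\left(-3\right) 2 - 3 \left(-1\right)^{2}\right) \left(-4\right) \sqrt{-2 - \left(6 + 3 \left(-1\right)^{2}\right)}\right) \left(-405 - 402\right) = \left(\frac{17}{2} - \frac{1}{10} \left(-6 - 3\right) \left(-4\right) \sqrt{-2 - 9}\right) \left(-807\right) = \left(\frac{17}{2} - \left(- \frac{9}{10}\right) \left(-4\right) \sqrt{-2 - 9}\right) \left(-807\right) = \left(\frac{17}{2} - \left(- \frac{9}{10}\right) \left(-4\right) \sqrt{-11}\right) \left(-807\right) = \left(\frac{17}{2} - \left(- \frac{9}{10}\right) \left(-4\right) i \sqrt{11}\right) \left(-807\right) = \left(\frac{17}{2} - \frac{18 i \sqrt{11}}{5}\right) \left(-807\right) = - \frac{13719}{2} + \frac{14526 i \sqrt{11}}{5}$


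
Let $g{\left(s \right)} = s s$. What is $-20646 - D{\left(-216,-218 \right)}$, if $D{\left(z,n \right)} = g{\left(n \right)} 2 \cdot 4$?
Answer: $-400838$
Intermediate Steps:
$g{\left(s \right)} = s^{2}$
$D{\left(z,n \right)} = 8 n^{2}$ ($D{\left(z,n \right)} = n^{2} \cdot 2 \cdot 4 = 2 n^{2} \cdot 4 = 8 n^{2}$)
$-20646 - D{\left(-216,-218 \right)} = -20646 - 8 \left(-218\right)^{2} = -20646 - 8 \cdot 47524 = -20646 - 380192 = -400838$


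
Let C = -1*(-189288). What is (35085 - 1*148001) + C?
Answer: 76372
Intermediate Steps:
C = 189288
(35085 - 1*148001) + C = (35085 - 1*148001) + 189288 = (35085 - 148001) + 189288 = -112916 + 189288 = 76372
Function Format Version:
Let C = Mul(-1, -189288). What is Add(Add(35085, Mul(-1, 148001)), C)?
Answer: 76372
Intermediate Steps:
C = 189288
Add(Add(35085, Mul(-1, 148001)), C) = Add(Add(35085, Mul(-1, 148001)), 189288) = Add(Add(35085, -148001), 189288) = Add(-112916, 189288) = 76372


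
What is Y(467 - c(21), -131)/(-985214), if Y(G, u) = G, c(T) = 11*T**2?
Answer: 2192/492607 ≈ 0.0044498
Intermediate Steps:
Y(467 - c(21), -131)/(-985214) = (467 - 11*21**2)/(-985214) = (467 - 11*441)*(-1/985214) = (467 - 1*4851)*(-1/985214) = (467 - 4851)*(-1/985214) = -4384*(-1/985214) = 2192/492607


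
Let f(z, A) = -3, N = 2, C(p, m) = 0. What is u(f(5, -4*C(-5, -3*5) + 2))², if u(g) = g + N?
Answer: 1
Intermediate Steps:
u(g) = 2 + g (u(g) = g + 2 = 2 + g)
u(f(5, -4*C(-5, -3*5) + 2))² = (2 - 3)² = (-1)² = 1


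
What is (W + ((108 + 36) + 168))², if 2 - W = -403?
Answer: 514089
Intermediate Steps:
W = 405 (W = 2 - 1*(-403) = 2 + 403 = 405)
(W + ((108 + 36) + 168))² = (405 + ((108 + 36) + 168))² = (405 + (144 + 168))² = (405 + 312)² = 717² = 514089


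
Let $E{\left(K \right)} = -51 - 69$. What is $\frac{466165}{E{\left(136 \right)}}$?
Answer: $- \frac{93233}{24} \approx -3884.7$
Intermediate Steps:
$E{\left(K \right)} = -120$
$\frac{466165}{E{\left(136 \right)}} = \frac{466165}{-120} = 466165 \left(- \frac{1}{120}\right) = - \frac{93233}{24}$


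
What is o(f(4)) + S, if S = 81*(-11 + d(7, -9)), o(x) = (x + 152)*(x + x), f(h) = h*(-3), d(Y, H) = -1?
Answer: -4332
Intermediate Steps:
f(h) = -3*h
o(x) = 2*x*(152 + x) (o(x) = (152 + x)*(2*x) = 2*x*(152 + x))
S = -972 (S = 81*(-11 - 1) = 81*(-12) = -972)
o(f(4)) + S = 2*(-3*4)*(152 - 3*4) - 972 = 2*(-12)*(152 - 12) - 972 = 2*(-12)*140 - 972 = -3360 - 972 = -4332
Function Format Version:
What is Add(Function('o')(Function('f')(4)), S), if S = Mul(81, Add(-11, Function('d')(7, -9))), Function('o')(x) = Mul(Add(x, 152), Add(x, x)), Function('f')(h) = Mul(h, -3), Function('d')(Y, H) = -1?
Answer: -4332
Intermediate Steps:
Function('f')(h) = Mul(-3, h)
Function('o')(x) = Mul(2, x, Add(152, x)) (Function('o')(x) = Mul(Add(152, x), Mul(2, x)) = Mul(2, x, Add(152, x)))
S = -972 (S = Mul(81, Add(-11, -1)) = Mul(81, -12) = -972)
Add(Function('o')(Function('f')(4)), S) = Add(Mul(2, Mul(-3, 4), Add(152, Mul(-3, 4))), -972) = Add(Mul(2, -12, Add(152, -12)), -972) = Add(Mul(2, -12, 140), -972) = Add(-3360, -972) = -4332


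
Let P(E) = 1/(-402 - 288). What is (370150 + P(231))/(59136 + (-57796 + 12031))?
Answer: 255403499/9225990 ≈ 27.683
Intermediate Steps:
P(E) = -1/690 (P(E) = 1/(-690) = -1/690)
(370150 + P(231))/(59136 + (-57796 + 12031)) = (370150 - 1/690)/(59136 + (-57796 + 12031)) = 255403499/(690*(59136 - 45765)) = (255403499/690)/13371 = (255403499/690)*(1/13371) = 255403499/9225990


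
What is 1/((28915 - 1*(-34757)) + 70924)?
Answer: 1/134596 ≈ 7.4296e-6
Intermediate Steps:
1/((28915 - 1*(-34757)) + 70924) = 1/((28915 + 34757) + 70924) = 1/(63672 + 70924) = 1/134596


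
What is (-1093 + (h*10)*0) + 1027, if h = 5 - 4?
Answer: -66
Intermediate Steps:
h = 1
(-1093 + (h*10)*0) + 1027 = (-1093 + (1*10)*0) + 1027 = (-1093 + 10*0) + 1027 = (-1093 + 0) + 1027 = -1093 + 1027 = -66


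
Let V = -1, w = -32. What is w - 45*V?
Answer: 13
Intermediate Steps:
w - 45*V = -32 - 45*(-1) = -32 + 45 = 13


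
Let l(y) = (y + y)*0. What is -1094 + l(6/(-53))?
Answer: -1094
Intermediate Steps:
l(y) = 0 (l(y) = (2*y)*0 = 0)
-1094 + l(6/(-53)) = -1094 + 0 = -1094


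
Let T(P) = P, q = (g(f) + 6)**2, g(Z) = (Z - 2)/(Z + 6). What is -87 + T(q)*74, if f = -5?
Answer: -13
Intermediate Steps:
g(Z) = (-2 + Z)/(6 + Z)
q = 1 (q = ((-2 - 5)/(6 - 5) + 6)**2 = (-7/1 + 6)**2 = (1*(-7) + 6)**2 = (-7 + 6)**2 = (-1)**2 = 1)
-87 + T(q)*74 = -87 + 1*74 = -87 + 74 = -13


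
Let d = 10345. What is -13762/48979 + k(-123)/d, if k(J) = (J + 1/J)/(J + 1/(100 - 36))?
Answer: -231569117822/824438884557 ≈ -0.28088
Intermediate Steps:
k(J) = (J + 1/J)/(1/64 + J) (k(J) = (J + 1/J)/(J + 1/64) = (J + 1/J)/(1/64 + J))
-13762/48979 + k(-123)/d = -13762/48979 + (64*(1 + (-123)²)/(-123*(1 + 64*(-123))))/10345 = -13762*1/48979 + (64*(-1/123)*(1 + 15129)/(1 - 7872))*(1/10345) = -1966/6997 + (64*(-1/123)*15130/(-7871))*(1/10345) = -1966/6997 + (64*(-1/123)*(-1/7871)*15130)*(1/10345) = -1966/6997 + (56960/56949)*(1/10345) = -1966/6997 + 11392/117827481 = -231569117822/824438884557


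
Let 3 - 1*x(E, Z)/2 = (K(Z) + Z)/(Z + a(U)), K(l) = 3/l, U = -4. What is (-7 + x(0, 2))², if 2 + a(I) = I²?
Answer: 529/256 ≈ 2.0664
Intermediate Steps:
a(I) = -2 + I²
x(E, Z) = 6 - 2*(Z + 3/Z)/(14 + Z) (x(E, Z) = 6 - 2*(3/Z + Z)/(Z + (-2 + (-4)²)) = 6 - 2*(Z + 3/Z)/(Z + (-2 + 16)) = 6 - 2*(Z + 3/Z)/(Z + 14) = 6 - 2*(Z + 3/Z)/(14 + Z))
(-7 + x(0, 2))² = (-7 + 2*(-3 + 2*2² + 42*2)/(2*(14 + 2)))² = (-7 + 2*(½)*(-3 + 2*4 + 84)/16)² = (-7 + 2*(½)*(1/16)*(-3 + 8 + 84))² = (-7 + 2*(½)*(1/16)*89)² = (-7 + 89/16)² = (-23/16)² = 529/256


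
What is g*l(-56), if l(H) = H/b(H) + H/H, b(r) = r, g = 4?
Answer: 8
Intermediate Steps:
l(H) = 2 (l(H) = H/H + H/H = 1 + 1 = 2)
g*l(-56) = 4*2 = 8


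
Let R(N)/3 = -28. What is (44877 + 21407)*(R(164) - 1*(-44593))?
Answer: 2950234556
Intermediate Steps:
R(N) = -84 (R(N) = 3*(-28) = -84)
(44877 + 21407)*(R(164) - 1*(-44593)) = (44877 + 21407)*(-84 - 1*(-44593)) = 66284*(-84 + 44593) = 66284*44509 = 2950234556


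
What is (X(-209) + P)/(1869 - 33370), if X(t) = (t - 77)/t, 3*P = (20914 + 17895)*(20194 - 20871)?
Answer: 499200089/1795557 ≈ 278.02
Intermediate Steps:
P = -26273693/3 (P = ((20914 + 17895)*(20194 - 20871))/3 = (38809*(-677))/3 = (1/3)*(-26273693) = -26273693/3 ≈ -8.7579e+6)
X(t) = (-77 + t)/t
(X(-209) + P)/(1869 - 33370) = ((-77 - 209)/(-209) - 26273693/3)/(1869 - 33370) = (-1/209*(-286) - 26273693/3)/(-31501) = (26/19 - 26273693/3)*(-1/31501) = -499200089/57*(-1/31501) = 499200089/1795557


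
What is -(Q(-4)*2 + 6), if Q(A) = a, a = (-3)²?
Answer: -24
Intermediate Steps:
a = 9
Q(A) = 9
-(Q(-4)*2 + 6) = -(9*2 + 6) = -(18 + 6) = -1*24 = -24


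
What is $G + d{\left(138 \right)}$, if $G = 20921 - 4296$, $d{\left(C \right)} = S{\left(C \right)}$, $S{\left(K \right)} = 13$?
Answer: $16638$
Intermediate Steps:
$d{\left(C \right)} = 13$
$G = 16625$ ($G = 20921 - 4296 = 16625$)
$G + d{\left(138 \right)} = 16625 + 13 = 16638$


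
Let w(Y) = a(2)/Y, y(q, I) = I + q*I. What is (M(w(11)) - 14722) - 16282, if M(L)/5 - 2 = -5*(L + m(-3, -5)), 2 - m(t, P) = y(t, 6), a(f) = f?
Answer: -344834/11 ≈ -31349.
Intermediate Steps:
y(q, I) = I + I*q
w(Y) = 2/Y
m(t, P) = -4 - 6*t (m(t, P) = 2 - 6*(1 + t) = 2 - (6 + 6*t) = 2 + (-6 - 6*t) = -4 - 6*t)
M(L) = -340 - 25*L (M(L) = 10 + 5*(-5*(L + (-4 - 6*(-3)))) = 10 + 5*(-5*(L + (-4 + 18))) = 10 + 5*(-5*(L + 14)) = 10 + 5*(-5*(14 + L)) = 10 + 5*(-70 - 5*L) = 10 + (-350 - 25*L) = -340 - 25*L)
(M(w(11)) - 14722) - 16282 = ((-340 - 50/11) - 14722) - 16282 = (-3790/11 - 14722) - 16282 = -165732/11 - 16282 = -344834/11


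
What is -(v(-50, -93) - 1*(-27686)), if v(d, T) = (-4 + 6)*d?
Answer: -27586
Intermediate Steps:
v(d, T) = 2*d
-(v(-50, -93) - 1*(-27686)) = -(2*(-50) - 1*(-27686)) = -(-100 + 27686) = -1*27586 = -27586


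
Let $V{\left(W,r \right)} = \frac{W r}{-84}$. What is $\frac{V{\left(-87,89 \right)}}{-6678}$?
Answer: $- \frac{2581}{186984} \approx -0.013803$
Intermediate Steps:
$V{\left(W,r \right)} = - \frac{W r}{84}$ ($V{\left(W,r \right)} = W r \left(- \frac{1}{84}\right) = - \frac{W r}{84}$)
$\frac{V{\left(-87,89 \right)}}{-6678} = \frac{\left(- \frac{1}{84}\right) \left(-87\right) 89}{-6678} = \frac{2581}{28} \left(- \frac{1}{6678}\right) = - \frac{2581}{186984}$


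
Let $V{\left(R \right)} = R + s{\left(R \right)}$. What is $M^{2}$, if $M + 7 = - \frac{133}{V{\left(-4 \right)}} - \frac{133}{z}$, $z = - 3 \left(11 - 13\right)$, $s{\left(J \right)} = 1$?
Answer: $\frac{8281}{36} \approx 230.03$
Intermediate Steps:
$z = 6$ ($z = - 3 \left(11 - 13\right) = \left(-3\right) \left(-2\right) = 6$)
$V{\left(R \right)} = 1 + R$ ($V{\left(R \right)} = R + 1 = 1 + R$)
$M = \frac{91}{6}$ ($M = -7 - \left(\frac{133}{6} + \frac{133}{1 - 4}\right) = -7 - \left(\frac{133}{6} + \frac{133}{-3}\right) = -7 - - \frac{133}{6} = -7 + \left(\frac{133}{3} - \frac{133}{6}\right) = -7 + \frac{133}{6} = \frac{91}{6} \approx 15.167$)
$M^{2} = \left(\frac{91}{6}\right)^{2} = \frac{8281}{36}$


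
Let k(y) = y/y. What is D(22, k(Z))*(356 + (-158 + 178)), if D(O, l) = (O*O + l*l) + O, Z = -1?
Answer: 190632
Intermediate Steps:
k(y) = 1
D(O, l) = O + O**2 + l**2 (D(O, l) = (O**2 + l**2) + O = O + O**2 + l**2)
D(22, k(Z))*(356 + (-158 + 178)) = (22 + 22**2 + 1**2)*(356 + (-158 + 178)) = (22 + 484 + 1)*(356 + 20) = 507*376 = 190632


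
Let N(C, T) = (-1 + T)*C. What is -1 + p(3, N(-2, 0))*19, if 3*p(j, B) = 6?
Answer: 37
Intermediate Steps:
N(C, T) = C*(-1 + T)
p(j, B) = 2 (p(j, B) = (⅓)*6 = 2)
-1 + p(3, N(-2, 0))*19 = -1 + 2*19 = -1 + 38 = 37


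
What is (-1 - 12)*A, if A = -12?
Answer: 156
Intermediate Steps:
(-1 - 12)*A = (-1 - 12)*(-12) = -13*(-12) = 156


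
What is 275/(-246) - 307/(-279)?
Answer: -401/22878 ≈ -0.017528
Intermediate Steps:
275/(-246) - 307/(-279) = 275*(-1/246) - 307*(-1/279) = -275/246 + 307/279 = -401/22878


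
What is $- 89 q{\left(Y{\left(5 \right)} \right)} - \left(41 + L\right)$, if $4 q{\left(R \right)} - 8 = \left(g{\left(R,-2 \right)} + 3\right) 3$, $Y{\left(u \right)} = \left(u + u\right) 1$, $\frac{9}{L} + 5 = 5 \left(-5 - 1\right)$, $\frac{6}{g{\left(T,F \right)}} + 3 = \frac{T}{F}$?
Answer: $- \frac{206601}{560} \approx -368.93$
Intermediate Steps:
$g{\left(T,F \right)} = \frac{6}{-3 + \frac{T}{F}}$
$L = - \frac{9}{35}$ ($L = \frac{9}{-5 + 5 \left(-5 - 1\right)} = \frac{9}{-5 + 5 \left(-6\right)} = \frac{9}{-5 - 30} = \frac{9}{-35} = 9 \left(- \frac{1}{35}\right) = - \frac{9}{35} \approx -0.25714$)
$Y{\left(u \right)} = 2 u$ ($Y{\left(u \right)} = 2 u 1 = 2 u$)
$q{\left(R \right)} = \frac{17}{4} + \frac{9}{-6 - R}$ ($q{\left(R \right)} = 2 + \frac{\left(\left(-6\right) \left(-2\right) \frac{1}{- R + 3 \left(-2\right)} + 3\right) 3}{4} = 2 + \frac{\left(\left(-6\right) \left(-2\right) \frac{1}{- R - 6} + 3\right) 3}{4} = 2 + \frac{\left(\left(-6\right) \left(-2\right) \frac{1}{-6 - R} + 3\right) 3}{4} = 2 + \frac{\left(\frac{12}{-6 - R} + 3\right) 3}{4} = 2 + \frac{\left(3 + \frac{12}{-6 - R}\right) 3}{4} = 2 + \frac{9 + \frac{36}{-6 - R}}{4} = 2 + \left(\frac{9}{4} + \frac{9}{-6 - R}\right) = \frac{17}{4} + \frac{9}{-6 - R}$)
$- 89 q{\left(Y{\left(5 \right)} \right)} - \left(41 + L\right) = - 89 \frac{66 + 17 \cdot 2 \cdot 5}{4 \left(6 + 2 \cdot 5\right)} - \frac{1426}{35} = - 89 \frac{66 + 17 \cdot 10}{4 \left(6 + 10\right)} + \left(-41 + \frac{9}{35}\right) = - 89 \frac{66 + 170}{4 \cdot 16} - \frac{1426}{35} = - 89 \cdot \frac{1}{4} \cdot \frac{1}{16} \cdot 236 - \frac{1426}{35} = \left(-89\right) \frac{59}{16} - \frac{1426}{35} = - \frac{5251}{16} - \frac{1426}{35} = - \frac{206601}{560}$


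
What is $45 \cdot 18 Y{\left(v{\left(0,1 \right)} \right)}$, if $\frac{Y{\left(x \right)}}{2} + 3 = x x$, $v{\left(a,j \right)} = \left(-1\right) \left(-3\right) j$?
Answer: $9720$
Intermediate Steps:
$v{\left(a,j \right)} = 3 j$
$Y{\left(x \right)} = -6 + 2 x^{2}$ ($Y{\left(x \right)} = -6 + 2 x x = -6 + 2 x^{2}$)
$45 \cdot 18 Y{\left(v{\left(0,1 \right)} \right)} = 45 \cdot 18 \left(-6 + 2 \left(3 \cdot 1\right)^{2}\right) = 810 \left(-6 + 2 \cdot 3^{2}\right) = 810 \left(-6 + 2 \cdot 9\right) = 810 \left(-6 + 18\right) = 810 \cdot 12 = 9720$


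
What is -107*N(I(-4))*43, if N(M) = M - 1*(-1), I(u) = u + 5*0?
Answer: 13803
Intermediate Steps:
I(u) = u (I(u) = u + 0 = u)
N(M) = 1 + M (N(M) = M + 1 = 1 + M)
-107*N(I(-4))*43 = -107*(1 - 4)*43 = -107*(-3)*43 = 321*43 = 13803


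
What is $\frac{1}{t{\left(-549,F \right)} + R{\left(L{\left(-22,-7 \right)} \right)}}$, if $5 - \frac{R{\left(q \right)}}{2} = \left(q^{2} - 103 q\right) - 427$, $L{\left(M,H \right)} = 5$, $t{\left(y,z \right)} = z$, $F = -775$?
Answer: $\frac{1}{1069} \approx 0.00093545$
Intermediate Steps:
$R{\left(q \right)} = 864 - 2 q^{2} + 206 q$ ($R{\left(q \right)} = 10 - 2 \left(\left(q^{2} - 103 q\right) - 427\right) = 10 - 2 \left(-427 + q^{2} - 103 q\right) = 10 + \left(854 - 2 q^{2} + 206 q\right) = 864 - 2 q^{2} + 206 q$)
$\frac{1}{t{\left(-549,F \right)} + R{\left(L{\left(-22,-7 \right)} \right)}} = \frac{1}{-775 + \left(864 - 2 \cdot 5^{2} + 206 \cdot 5\right)} = \frac{1}{-775 + \left(864 - 50 + 1030\right)} = \frac{1}{-775 + 1844} = \frac{1}{1069}$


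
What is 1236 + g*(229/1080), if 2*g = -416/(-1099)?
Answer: 183385094/148365 ≈ 1236.0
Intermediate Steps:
g = 208/1099 (g = (-416/(-1099))/2 = (-416*(-1/1099))/2 = (½)*(416/1099) = 208/1099 ≈ 0.18926)
1236 + g*(229/1080) = 1236 + 208*(229/1080)/1099 = 1236 + 208*(229*(1/1080))/1099 = 1236 + (208/1099)*(229/1080) = 1236 + 5954/148365 = 183385094/148365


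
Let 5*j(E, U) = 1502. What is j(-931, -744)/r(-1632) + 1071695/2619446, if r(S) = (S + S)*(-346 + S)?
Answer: 8649819458773/21139557887040 ≈ 0.40918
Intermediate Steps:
j(E, U) = 1502/5 (j(E, U) = (1/5)*1502 = 1502/5)
r(S) = 2*S*(-346 + S) (r(S) = (2*S)*(-346 + S) = 2*S*(-346 + S))
j(-931, -744)/r(-1632) + 1071695/2619446 = 1502/(5*((2*(-1632)*(-346 - 1632)))) + 1071695/2619446 = 1502/(5*((2*(-1632)*(-1978)))) + 1071695*(1/2619446) = (1502/5)/6456192 + 1071695/2619446 = (1502/5)*(1/6456192) + 1071695/2619446 = 751/16140480 + 1071695/2619446 = 8649819458773/21139557887040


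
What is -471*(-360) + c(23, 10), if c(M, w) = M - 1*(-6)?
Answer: 169589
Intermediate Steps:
c(M, w) = 6 + M (c(M, w) = M + 6 = 6 + M)
-471*(-360) + c(23, 10) = -471*(-360) + (6 + 23) = 169560 + 29 = 169589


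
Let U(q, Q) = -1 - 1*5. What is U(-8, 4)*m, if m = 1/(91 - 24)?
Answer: -6/67 ≈ -0.089552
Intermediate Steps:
U(q, Q) = -6 (U(q, Q) = -1 - 5 = -6)
m = 1/67 ≈ 0.014925
U(-8, 4)*m = -6*1/67 = -6/67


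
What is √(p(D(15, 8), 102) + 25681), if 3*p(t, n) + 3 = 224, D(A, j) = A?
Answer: 4*√14487/3 ≈ 160.48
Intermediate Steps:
p(t, n) = 221/3 (p(t, n) = -1 + (⅓)*224 = -1 + 224/3 = 221/3)
√(p(D(15, 8), 102) + 25681) = √(221/3 + 25681) = √(77264/3) = 4*√14487/3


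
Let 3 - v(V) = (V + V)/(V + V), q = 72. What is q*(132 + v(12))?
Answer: 9648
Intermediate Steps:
v(V) = 2 (v(V) = 3 - (V + V)/(V + V) = 3 - 2*V/(2*V) = 3 - 2*V*1/(2*V) = 3 - 1*1 = 3 - 1 = 2)
q*(132 + v(12)) = 72*(132 + 2) = 72*134 = 9648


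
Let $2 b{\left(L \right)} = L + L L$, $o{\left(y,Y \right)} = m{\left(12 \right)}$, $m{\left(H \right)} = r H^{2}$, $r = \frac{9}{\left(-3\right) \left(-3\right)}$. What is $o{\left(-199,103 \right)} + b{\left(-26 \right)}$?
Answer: $469$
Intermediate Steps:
$r = 1$ ($r = \frac{9}{9} = 9 \cdot \frac{1}{9} = 1$)
$m{\left(H \right)} = H^{2}$ ($m{\left(H \right)} = 1 H^{2} = H^{2}$)
$o{\left(y,Y \right)} = 144$ ($o{\left(y,Y \right)} = 12^{2} = 144$)
$b{\left(L \right)} = \frac{L}{2} + \frac{L^{2}}{2}$ ($b{\left(L \right)} = \frac{L + L L}{2} = \frac{L + L^{2}}{2} = \frac{L}{2} + \frac{L^{2}}{2}$)
$o{\left(-199,103 \right)} + b{\left(-26 \right)} = 144 + \frac{1}{2} \left(-26\right) \left(1 - 26\right) = 144 + \frac{1}{2} \left(-26\right) \left(-25\right) = 144 + 325 = 469$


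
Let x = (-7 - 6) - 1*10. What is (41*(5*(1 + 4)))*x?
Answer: -23575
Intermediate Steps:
x = -23 (x = -13 - 10 = -23)
(41*(5*(1 + 4)))*x = (41*(5*(1 + 4)))*(-23) = (41*(5*5))*(-23) = (41*25)*(-23) = 1025*(-23) = -23575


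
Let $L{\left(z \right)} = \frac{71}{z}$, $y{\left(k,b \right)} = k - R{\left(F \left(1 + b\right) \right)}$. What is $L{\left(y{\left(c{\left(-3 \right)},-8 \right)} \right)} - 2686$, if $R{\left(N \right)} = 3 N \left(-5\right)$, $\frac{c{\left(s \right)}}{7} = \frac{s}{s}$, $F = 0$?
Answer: $- \frac{18731}{7} \approx -2675.9$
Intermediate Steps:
$c{\left(s \right)} = 7$ ($c{\left(s \right)} = 7 \frac{s}{s} = 7 \cdot 1 = 7$)
$R{\left(N \right)} = - 15 N$
$y{\left(k,b \right)} = k$ ($y{\left(k,b \right)} = k - - 15 \cdot 0 \left(1 + b\right) = k - \left(-15\right) 0 = k - 0 = k + 0 = k$)
$L{\left(y{\left(c{\left(-3 \right)},-8 \right)} \right)} - 2686 = \frac{71}{7} - 2686 = - \frac{18731}{7}$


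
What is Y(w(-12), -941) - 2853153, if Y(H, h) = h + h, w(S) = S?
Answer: -2855035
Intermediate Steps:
Y(H, h) = 2*h
Y(w(-12), -941) - 2853153 = 2*(-941) - 2853153 = -1882 - 2853153 = -2855035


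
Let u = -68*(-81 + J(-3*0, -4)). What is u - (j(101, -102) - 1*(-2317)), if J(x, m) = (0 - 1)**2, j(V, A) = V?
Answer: 3022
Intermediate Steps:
J(x, m) = 1 (J(x, m) = (-1)**2 = 1)
u = 5440 (u = -68*(-81 + 1) = -68*(-80) = 5440)
u - (j(101, -102) - 1*(-2317)) = 5440 - (101 - 1*(-2317)) = 5440 - (101 + 2317) = 5440 - 1*2418 = 5440 - 2418 = 3022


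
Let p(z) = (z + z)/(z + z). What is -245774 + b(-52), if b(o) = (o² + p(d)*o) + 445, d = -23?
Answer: -242677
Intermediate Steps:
p(z) = 1 (p(z) = (2*z)/((2*z)) = (2*z)*(1/(2*z)) = 1)
b(o) = 445 + o + o² (b(o) = (o² + 1*o) + 445 = (o² + o) + 445 = (o + o²) + 445 = 445 + o + o²)
-245774 + b(-52) = -245774 + (445 - 52 + (-52)²) = -245774 + (445 - 52 + 2704) = -245774 + 3097 = -242677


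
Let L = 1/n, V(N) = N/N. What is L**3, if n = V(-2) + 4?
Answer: 1/125 ≈ 0.0080000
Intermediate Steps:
V(N) = 1
n = 5 (n = 1 + 4 = 5)
L = 1/5 ≈ 0.20000
L**3 = (1/5)**3 = 1/125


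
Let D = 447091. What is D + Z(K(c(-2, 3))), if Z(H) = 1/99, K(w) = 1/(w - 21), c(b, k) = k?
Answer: 44262010/99 ≈ 4.4709e+5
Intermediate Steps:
K(w) = 1/(-21 + w)
Z(H) = 1/99
D + Z(K(c(-2, 3))) = 447091 + 1/99 = 44262010/99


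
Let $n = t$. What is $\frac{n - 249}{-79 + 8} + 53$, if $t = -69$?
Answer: $\frac{4081}{71} \approx 57.479$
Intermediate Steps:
$n = -69$
$\frac{n - 249}{-79 + 8} + 53 = \frac{-69 - 249}{-79 + 8} + 53 = - \frac{318}{-71} + 53 = \left(-318\right) \left(- \frac{1}{71}\right) + 53 = \frac{318}{71} + 53 = \frac{4081}{71}$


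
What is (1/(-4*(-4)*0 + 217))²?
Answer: 1/47089 ≈ 2.1236e-5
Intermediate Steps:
(1/(-4*(-4)*0 + 217))² = (1/(16*0 + 217))² = (1/(0 + 217))² = (1/217)² = 1/47089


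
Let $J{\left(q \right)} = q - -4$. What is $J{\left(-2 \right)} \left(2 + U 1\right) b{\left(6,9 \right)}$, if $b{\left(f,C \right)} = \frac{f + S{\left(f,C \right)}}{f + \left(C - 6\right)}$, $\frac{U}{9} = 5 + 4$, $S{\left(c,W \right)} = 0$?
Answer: $\frac{332}{3} \approx 110.67$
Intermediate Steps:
$J{\left(q \right)} = 4 + q$ ($J{\left(q \right)} = q + 4 = 4 + q$)
$U = 81$ ($U = 9 \left(5 + 4\right) = 9 \cdot 9 = 81$)
$b{\left(f,C \right)} = \frac{f}{-6 + C + f}$ ($b{\left(f,C \right)} = \frac{f + 0}{f + \left(C - 6\right)} = \frac{f}{f + \left(C - 6\right)} = \frac{f}{f + \left(-6 + C\right)} = \frac{f}{-6 + C + f}$)
$J{\left(-2 \right)} \left(2 + U 1\right) b{\left(6,9 \right)} = \left(4 - 2\right) \left(2 + 81 \cdot 1\right) \frac{6}{-6 + 9 + 6} = 2 \left(2 + 81\right) \frac{6}{9} = 2 \cdot 83 \cdot 6 \cdot \frac{1}{9} = 166 \cdot \frac{2}{3} = \frac{332}{3}$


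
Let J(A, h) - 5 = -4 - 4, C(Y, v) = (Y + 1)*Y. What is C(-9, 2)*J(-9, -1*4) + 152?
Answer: -64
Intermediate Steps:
C(Y, v) = Y*(1 + Y) (C(Y, v) = (1 + Y)*Y = Y*(1 + Y))
J(A, h) = -3 (J(A, h) = 5 + (-4 - 4) = 5 - 8 = -3)
C(-9, 2)*J(-9, -1*4) + 152 = -9*(1 - 9)*(-3) + 152 = -9*(-8)*(-3) + 152 = 72*(-3) + 152 = -216 + 152 = -64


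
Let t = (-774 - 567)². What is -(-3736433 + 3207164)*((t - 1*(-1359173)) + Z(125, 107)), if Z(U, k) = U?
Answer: 1671208679751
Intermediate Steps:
t = 1798281 (t = (-1341)² = 1798281)
-(-3736433 + 3207164)*((t - 1*(-1359173)) + Z(125, 107)) = -(-3736433 + 3207164)*((1798281 - 1*(-1359173)) + 125) = -(-529269)*((1798281 + 1359173) + 125) = -(-529269)*(3157454 + 125) = -(-529269)*3157579 = -1*(-1671208679751) = 1671208679751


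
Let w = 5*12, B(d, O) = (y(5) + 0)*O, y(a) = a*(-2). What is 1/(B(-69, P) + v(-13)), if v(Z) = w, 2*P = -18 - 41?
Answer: 1/355 ≈ 0.0028169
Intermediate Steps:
y(a) = -2*a
P = -59/2 (P = (-18 - 41)/2 = (½)*(-59) = -59/2 ≈ -29.500)
B(d, O) = -10*O (B(d, O) = (-2*5 + 0)*O = (-10 + 0)*O = -10*O)
w = 60
v(Z) = 60
1/(B(-69, P) + v(-13)) = 1/(-10*(-59/2) + 60) = 1/(295 + 60) = 1/355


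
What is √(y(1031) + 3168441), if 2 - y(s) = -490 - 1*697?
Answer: √3169630 ≈ 1780.3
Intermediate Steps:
y(s) = 1189 (y(s) = 2 - (-490 - 1*697) = 2 - (-490 - 697) = 2 - 1*(-1187) = 2 + 1187 = 1189)
√(y(1031) + 3168441) = √(1189 + 3168441) = √3169630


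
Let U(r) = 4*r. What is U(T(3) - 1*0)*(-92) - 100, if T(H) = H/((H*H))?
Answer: -668/3 ≈ -222.67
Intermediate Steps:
T(H) = 1/H (T(H) = H/(H**2) = H/H**2 = 1/H)
U(T(3) - 1*0)*(-92) - 100 = (4*(1/3 - 1*0))*(-92) - 100 = (4*(1/3 + 0))*(-92) - 100 = (4*(1/3))*(-92) - 100 = (4/3)*(-92) - 100 = -368/3 - 100 = -668/3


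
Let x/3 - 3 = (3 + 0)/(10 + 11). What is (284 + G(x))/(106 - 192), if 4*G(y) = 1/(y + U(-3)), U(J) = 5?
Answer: -114743/34744 ≈ -3.3025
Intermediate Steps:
x = 66/7 (x = 9 + 3*((3 + 0)/(10 + 11)) = 9 + 3*(3/21) = 9 + 3*(3*(1/21)) = 9 + 3*(⅐) = 9 + 3/7 = 66/7 ≈ 9.4286)
G(y) = 1/(4*(5 + y)) (G(y) = 1/(4*(y + 5)) = 1/(4*(5 + y)))
(284 + G(x))/(106 - 192) = (284 + 1/(4*(5 + 66/7)))/(106 - 192) = (284 + 1/(4*(101/7)))/(-86) = (284 + (¼)*(7/101))*(-1/86) = (284 + 7/404)*(-1/86) = (114743/404)*(-1/86) = -114743/34744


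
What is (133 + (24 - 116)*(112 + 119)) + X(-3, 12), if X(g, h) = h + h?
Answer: -21095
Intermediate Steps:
X(g, h) = 2*h
(133 + (24 - 116)*(112 + 119)) + X(-3, 12) = (133 + (24 - 116)*(112 + 119)) + 2*12 = (133 - 92*231) + 24 = (133 - 21252) + 24 = -21119 + 24 = -21095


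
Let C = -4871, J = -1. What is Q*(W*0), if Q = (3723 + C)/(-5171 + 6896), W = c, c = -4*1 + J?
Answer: 0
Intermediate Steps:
c = -5 (c = -4*1 - 1 = -4 - 1 = -5)
W = -5
Q = -1148/1725 (Q = (3723 - 4871)/(-5171 + 6896) = -1148/1725 ≈ -0.66551)
Q*(W*0) = -(-1148)*0/345 = -1148/1725*0 = 0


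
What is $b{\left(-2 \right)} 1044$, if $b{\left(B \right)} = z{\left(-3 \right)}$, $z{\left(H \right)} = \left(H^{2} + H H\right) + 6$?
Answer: $25056$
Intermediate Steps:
$z{\left(H \right)} = 6 + 2 H^{2}$ ($z{\left(H \right)} = \left(H^{2} + H^{2}\right) + 6 = 2 H^{2} + 6 = 6 + 2 H^{2}$)
$b{\left(B \right)} = 24$ ($b{\left(B \right)} = 6 + 2 \left(-3\right)^{2} = 6 + 2 \cdot 9 = 6 + 18 = 24$)
$b{\left(-2 \right)} 1044 = 24 \cdot 1044 = 25056$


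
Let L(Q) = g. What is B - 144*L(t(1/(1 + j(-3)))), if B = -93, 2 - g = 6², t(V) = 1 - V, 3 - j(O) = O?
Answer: 4803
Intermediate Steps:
j(O) = 3 - O
g = -34 (g = 2 - 1*6² = 2 - 1*36 = 2 - 36 = -34)
L(Q) = -34
B - 144*L(t(1/(1 + j(-3)))) = -93 - 144*(-34) = -93 + 4896 = 4803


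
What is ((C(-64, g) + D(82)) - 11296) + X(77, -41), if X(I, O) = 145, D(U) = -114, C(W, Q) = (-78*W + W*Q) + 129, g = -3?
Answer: -5952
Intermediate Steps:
C(W, Q) = 129 - 78*W + Q*W (C(W, Q) = (-78*W + Q*W) + 129 = 129 - 78*W + Q*W)
((C(-64, g) + D(82)) - 11296) + X(77, -41) = (((129 - 78*(-64) - 3*(-64)) - 114) - 11296) + 145 = (((129 + 4992 + 192) - 114) - 11296) + 145 = ((5313 - 114) - 11296) + 145 = (5199 - 11296) + 145 = -6097 + 145 = -5952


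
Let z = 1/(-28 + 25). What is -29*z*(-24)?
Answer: -232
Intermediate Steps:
z = -1/3 (z = 1/(-3) = -1/3 ≈ -0.33333)
-29*z*(-24) = -29*(-1/3)*(-24) = (29/3)*(-24) = -232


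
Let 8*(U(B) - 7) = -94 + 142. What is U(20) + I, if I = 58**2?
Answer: 3377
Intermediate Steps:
U(B) = 13 (U(B) = 7 + (-94 + 142)/8 = 7 + (1/8)*48 = 7 + 6 = 13)
I = 3364
U(20) + I = 13 + 3364 = 3377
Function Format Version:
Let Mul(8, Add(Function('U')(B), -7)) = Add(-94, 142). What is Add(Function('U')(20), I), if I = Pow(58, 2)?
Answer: 3377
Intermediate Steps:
Function('U')(B) = 13 (Function('U')(B) = Add(7, Mul(Rational(1, 8), Add(-94, 142))) = Add(7, Mul(Rational(1, 8), 48)) = Add(7, 6) = 13)
I = 3364
Add(Function('U')(20), I) = Add(13, 3364) = 3377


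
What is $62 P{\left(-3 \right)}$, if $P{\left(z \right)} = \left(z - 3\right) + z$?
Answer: $-558$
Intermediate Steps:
$P{\left(z \right)} = -3 + 2 z$ ($P{\left(z \right)} = \left(-3 + z\right) + z = -3 + 2 z$)
$62 P{\left(-3 \right)} = 62 \left(-3 + 2 \left(-3\right)\right) = 62 \left(-3 - 6\right) = 62 \left(-9\right) = -558$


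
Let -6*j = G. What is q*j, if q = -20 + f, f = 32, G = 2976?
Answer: -5952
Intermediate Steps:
j = -496 (j = -⅙*2976 = -496)
q = 12 (q = -20 + 32 = 12)
q*j = 12*(-496) = -5952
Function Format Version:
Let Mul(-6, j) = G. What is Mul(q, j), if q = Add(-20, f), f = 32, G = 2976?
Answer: -5952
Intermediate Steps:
j = -496 (j = Mul(Rational(-1, 6), 2976) = -496)
q = 12 (q = Add(-20, 32) = 12)
Mul(q, j) = Mul(12, -496) = -5952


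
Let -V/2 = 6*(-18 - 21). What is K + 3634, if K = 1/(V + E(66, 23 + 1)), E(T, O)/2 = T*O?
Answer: 13213225/3636 ≈ 3634.0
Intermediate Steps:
E(T, O) = 2*O*T (E(T, O) = 2*(T*O) = 2*(O*T) = 2*O*T)
V = 468 (V = -12*(-18 - 21) = -12*(-39) = -2*(-234) = 468)
K = 1/3636 (K = 1/(468 + 2*(23 + 1)*66) = 1/(468 + 2*24*66) = 1/(468 + 3168) = 1/3636 ≈ 0.00027503)
K + 3634 = 1/3636 + 3634 = 13213225/3636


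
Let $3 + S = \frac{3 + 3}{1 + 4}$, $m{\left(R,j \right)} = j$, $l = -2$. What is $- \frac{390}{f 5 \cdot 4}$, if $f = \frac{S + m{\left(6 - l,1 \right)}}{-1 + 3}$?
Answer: $\frac{195}{4} \approx 48.75$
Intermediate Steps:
$S = - \frac{9}{5}$ ($S = -3 + \frac{3 + 3}{1 + 4} = -3 + \frac{6}{5} = - \frac{9}{5} \approx -1.8$)
$f = - \frac{2}{5}$ ($f = \frac{- \frac{9}{5} + 1}{-1 + 3} = - \frac{4}{5 \cdot 2} = \left(- \frac{4}{5}\right) \frac{1}{2} = - \frac{2}{5} \approx -0.4$)
$- \frac{390}{f 5 \cdot 4} = - \frac{390}{\left(- \frac{2}{5}\right) 5 \cdot 4} = - \frac{390}{\left(-2\right) 4} = - \frac{390}{-8} = \left(-390\right) \left(- \frac{1}{8}\right) = \frac{195}{4}$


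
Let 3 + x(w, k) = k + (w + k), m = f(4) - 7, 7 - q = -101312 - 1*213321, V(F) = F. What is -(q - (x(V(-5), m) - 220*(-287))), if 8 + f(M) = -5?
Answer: -251548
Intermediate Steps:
f(M) = -13 (f(M) = -8 - 5 = -13)
q = 314640 (q = 7 - (-101312 - 1*213321) = 7 - (-101312 - 213321) = 7 - 1*(-314633) = 7 + 314633 = 314640)
m = -20 (m = -13 - 7 = -20)
x(w, k) = -3 + w + 2*k (x(w, k) = -3 + (k + (w + k)) = -3 + (k + (k + w)) = -3 + (w + 2*k) = -3 + w + 2*k)
-(q - (x(V(-5), m) - 220*(-287))) = -(314640 - ((-3 - 5 + 2*(-20)) - 220*(-287))) = -(314640 - ((-3 - 5 - 40) + 63140)) = -(314640 - (-48 + 63140)) = -(314640 - 1*63092) = -(314640 - 63092) = -1*251548 = -251548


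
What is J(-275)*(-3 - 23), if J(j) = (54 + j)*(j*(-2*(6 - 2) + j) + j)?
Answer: 445602300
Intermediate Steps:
J(j) = (54 + j)*(j + j*(-8 + j)) (J(j) = (54 + j)*(j*(-2*4 + j) + j) = (54 + j)*(j*(-8 + j) + j) = (54 + j)*(j + j*(-8 + j)))
J(-275)*(-3 - 23) = (-275*(-378 + (-275)² + 47*(-275)))*(-3 - 23) = -275*(-378 + 75625 - 12925)*(-26) = -275*62322*(-26) = -17138550*(-26) = 445602300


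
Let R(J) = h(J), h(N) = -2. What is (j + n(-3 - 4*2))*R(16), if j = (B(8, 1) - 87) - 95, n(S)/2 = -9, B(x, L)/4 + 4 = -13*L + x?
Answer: 472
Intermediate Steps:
B(x, L) = -16 - 52*L + 4*x (B(x, L) = -16 + 4*(-13*L + x) = -16 + 4*(x - 13*L) = -16 + (-52*L + 4*x) = -16 - 52*L + 4*x)
n(S) = -18 (n(S) = 2*(-9) = -18)
R(J) = -2
j = -218 (j = ((-16 - 52*1 + 4*8) - 87) - 95 = ((-16 - 52 + 32) - 87) - 95 = (-36 - 87) - 95 = -123 - 95 = -218)
(j + n(-3 - 4*2))*R(16) = (-218 - 18)*(-2) = -236*(-2) = 472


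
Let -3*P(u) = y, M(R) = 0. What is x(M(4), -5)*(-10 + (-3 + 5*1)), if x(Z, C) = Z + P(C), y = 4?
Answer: 32/3 ≈ 10.667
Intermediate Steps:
P(u) = -4/3 (P(u) = -⅓*4 = -4/3)
x(Z, C) = -4/3 + Z (x(Z, C) = Z - 4/3 = -4/3 + Z)
x(M(4), -5)*(-10 + (-3 + 5*1)) = (-4/3 + 0)*(-10 + (-3 + 5*1)) = -4*(-10 + (-3 + 5))/3 = -4*(-10 + 2)/3 = -4/3*(-8) = 32/3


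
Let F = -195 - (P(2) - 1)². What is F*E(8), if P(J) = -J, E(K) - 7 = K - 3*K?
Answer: 1836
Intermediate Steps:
E(K) = 7 - 2*K (E(K) = 7 + (K - 3*K) = 7 - 2*K)
F = -204 (F = -195 - (-1*2 - 1)² = -195 - (-2 - 1)² = -195 - 1*(-3)² = -195 - 1*9 = -195 - 9 = -204)
F*E(8) = -204*(7 - 2*8) = -204*(7 - 16) = -204*(-9) = 1836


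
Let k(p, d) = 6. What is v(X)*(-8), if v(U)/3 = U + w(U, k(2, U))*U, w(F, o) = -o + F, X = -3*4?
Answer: -4896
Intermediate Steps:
X = -12
w(F, o) = F - o
v(U) = 3*U + 3*U*(-6 + U) (v(U) = 3*(U + (U - 1*6)*U) = 3*(U + (U - 6)*U) = 3*(U + (-6 + U)*U) = 3*(U + U*(-6 + U)) = 3*U + 3*U*(-6 + U))
v(X)*(-8) = (3*(-12)*(-5 - 12))*(-8) = (3*(-12)*(-17))*(-8) = 612*(-8) = -4896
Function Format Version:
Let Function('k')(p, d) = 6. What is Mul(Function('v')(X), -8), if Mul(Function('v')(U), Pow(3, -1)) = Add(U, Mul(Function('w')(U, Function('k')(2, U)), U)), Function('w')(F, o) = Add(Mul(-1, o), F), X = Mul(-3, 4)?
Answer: -4896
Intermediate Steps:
X = -12
Function('w')(F, o) = Add(F, Mul(-1, o))
Function('v')(U) = Add(Mul(3, U), Mul(3, U, Add(-6, U))) (Function('v')(U) = Mul(3, Add(U, Mul(Add(U, Mul(-1, 6)), U))) = Mul(3, Add(U, Mul(Add(U, -6), U))) = Mul(3, Add(U, Mul(Add(-6, U), U))) = Mul(3, Add(U, Mul(U, Add(-6, U)))) = Add(Mul(3, U), Mul(3, U, Add(-6, U))))
Mul(Function('v')(X), -8) = Mul(Mul(3, -12, Add(-5, -12)), -8) = Mul(Mul(3, -12, -17), -8) = Mul(612, -8) = -4896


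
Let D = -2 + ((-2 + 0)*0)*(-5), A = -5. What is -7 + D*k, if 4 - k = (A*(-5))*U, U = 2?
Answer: 85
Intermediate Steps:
k = -46 (k = 4 - (-5*(-5))*2 = 4 - 25*2 = 4 - 1*50 = 4 - 50 = -46)
D = -2 (D = -2 - 2*0*(-5) = -2 + 0*(-5) = -2 + 0 = -2)
-7 + D*k = -7 - 2*(-46) = -7 + 92 = 85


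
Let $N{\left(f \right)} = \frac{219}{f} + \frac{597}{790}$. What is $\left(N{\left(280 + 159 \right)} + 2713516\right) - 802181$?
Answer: $\frac{662870526443}{346810} \approx 1.9113 \cdot 10^{6}$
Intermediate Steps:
$N{\left(f \right)} = \frac{597}{790} + \frac{219}{f}$ ($N{\left(f \right)} = \frac{219}{f} + 597 \cdot \frac{1}{790} = \frac{219}{f} + \frac{597}{790} = \frac{597}{790} + \frac{219}{f}$)
$\left(N{\left(280 + 159 \right)} + 2713516\right) - 802181 = \left(\left(\frac{597}{790} + \frac{219}{280 + 159}\right) + 2713516\right) - 802181 = \left(\left(\frac{597}{790} + \frac{219}{439}\right) + 2713516\right) - 802181 = \left(\frac{435093}{346810} + 2713516\right) - 802181 = \frac{941074919053}{346810} - 802181 = \frac{662870526443}{346810}$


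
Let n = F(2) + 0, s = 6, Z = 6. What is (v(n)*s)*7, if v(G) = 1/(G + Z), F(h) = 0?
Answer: 7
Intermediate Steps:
n = 0 (n = 0 + 0 = 0)
v(G) = 1/(6 + G) (v(G) = 1/(G + 6) = 1/(6 + G))
(v(n)*s)*7 = (6/(6 + 0))*7 = (6/6)*7 = ((⅙)*6)*7 = 1*7 = 7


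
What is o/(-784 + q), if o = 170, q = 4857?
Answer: 170/4073 ≈ 0.041738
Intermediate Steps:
o/(-784 + q) = 170/(-784 + 4857) = 170/4073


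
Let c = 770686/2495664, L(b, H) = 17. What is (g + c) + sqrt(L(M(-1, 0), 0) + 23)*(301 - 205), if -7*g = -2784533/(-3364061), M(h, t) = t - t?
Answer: 5599592123005/29384480760264 + 192*sqrt(10) ≈ 607.35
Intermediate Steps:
M(h, t) = 0
g = -2784533/23548427 (g = -(-2784533)/(7*(-3364061)) = -(-2784533)*(-1)/(7*3364061) = -1/7*2784533/3364061 = -2784533/23548427 ≈ -0.11825)
c = 385343/1247832 (c = 770686*(1/2495664) = 385343/1247832 ≈ 0.30881)
(g + c) + sqrt(L(M(-1, 0), 0) + 23)*(301 - 205) = (-2784533/23548427 + 385343/1247832) + sqrt(17 + 23)*(301 - 205) = 5599592123005/29384480760264 + sqrt(40)*96 = 5599592123005/29384480760264 + (2*sqrt(10))*96 = 5599592123005/29384480760264 + 192*sqrt(10)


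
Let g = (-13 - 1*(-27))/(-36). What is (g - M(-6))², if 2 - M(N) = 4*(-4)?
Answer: 109561/324 ≈ 338.15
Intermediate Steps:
M(N) = 18 (M(N) = 2 - 4*(-4) = 2 - 1*(-16) = 2 + 16 = 18)
g = -7/18 (g = (-13 + 27)*(-1/36) = 14*(-1/36) = -7/18 ≈ -0.38889)
(g - M(-6))² = (-7/18 - 1*18)² = (-7/18 - 18)² = (-331/18)² = 109561/324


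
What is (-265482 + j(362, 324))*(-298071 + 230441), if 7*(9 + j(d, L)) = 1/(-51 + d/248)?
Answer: 772089685732450/43001 ≈ 1.7955e+10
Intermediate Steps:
j(d, L) = -9 + 1/(7*(-51 + d/248))
(-265482 + j(362, 324))*(-298071 + 230441) = (-265482 + (797072 - 63*362)/(7*(-12648 + 362)))*(-298071 + 230441) = (-265482 + (⅐)*(797072 - 22806)/(-12286))*(-67630) = (-265482 + (⅐)*(-1/12286)*774266)*(-67630) = (-265482 - 387133/43001)*(-67630) = -11416378615/43001*(-67630) = 772089685732450/43001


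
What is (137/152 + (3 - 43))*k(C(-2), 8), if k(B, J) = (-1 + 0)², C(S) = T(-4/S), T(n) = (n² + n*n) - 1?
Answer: -5943/152 ≈ -39.099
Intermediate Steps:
T(n) = -1 + 2*n² (T(n) = (n² + n²) - 1 = 2*n² - 1 = -1 + 2*n²)
C(S) = -1 + 32/S² (C(S) = -1 + 2*(-4/S)² = -1 + 2*(16/S²) = -1 + 32/S²)
k(B, J) = 1 (k(B, J) = (-1)² = 1)
(137/152 + (3 - 43))*k(C(-2), 8) = (137/152 + (3 - 43))*1 = (137*(1/152) - 40)*1 = (137/152 - 40)*1 = -5943/152*1 = -5943/152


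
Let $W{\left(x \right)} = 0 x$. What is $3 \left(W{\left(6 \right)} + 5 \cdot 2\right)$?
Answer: $30$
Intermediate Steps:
$W{\left(x \right)} = 0$
$3 \left(W{\left(6 \right)} + 5 \cdot 2\right) = 3 \left(0 + 5 \cdot 2\right) = 3 \left(0 + 10\right) = 3 \cdot 10 = 30$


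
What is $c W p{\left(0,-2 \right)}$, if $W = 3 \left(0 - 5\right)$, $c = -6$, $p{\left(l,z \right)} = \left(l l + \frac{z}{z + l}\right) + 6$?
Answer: $630$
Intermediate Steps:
$p{\left(l,z \right)} = 6 + l^{2} + \frac{z}{l + z}$ ($p{\left(l,z \right)} = \left(l^{2} + \frac{z}{l + z}\right) + 6 = 6 + l^{2} + \frac{z}{l + z}$)
$W = -15$ ($W = 3 \left(-5\right) = -15$)
$c W p{\left(0,-2 \right)} = \left(-6\right) \left(-15\right) \frac{0^{3} + 6 \cdot 0 + 7 \left(-2\right) - 2 \cdot 0^{2}}{0 - 2} = 90 \frac{0 + 0 - 14 - 0}{-2} = 90 \left(- \frac{0 + 0 - 14 + 0}{2}\right) = 90 \left(\left(- \frac{1}{2}\right) \left(-14\right)\right) = 90 \cdot 7 = 630$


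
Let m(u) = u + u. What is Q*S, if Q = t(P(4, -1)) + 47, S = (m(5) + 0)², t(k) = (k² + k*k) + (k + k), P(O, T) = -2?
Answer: 5100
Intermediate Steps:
m(u) = 2*u
t(k) = 2*k + 2*k² (t(k) = (k² + k²) + 2*k = 2*k² + 2*k = 2*k + 2*k²)
S = 100 (S = (2*5 + 0)² = (10 + 0)² = 10² = 100)
Q = 51 (Q = 2*(-2)*(1 - 2) + 47 = 2*(-2)*(-1) + 47 = 4 + 47 = 51)
Q*S = 51*100 = 5100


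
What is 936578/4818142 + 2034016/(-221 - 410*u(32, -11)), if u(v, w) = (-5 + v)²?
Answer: -4760018568057/720579635881 ≈ -6.6058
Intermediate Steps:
936578/4818142 + 2034016/(-221 - 410*u(32, -11)) = 936578/4818142 + 2034016/(-221 - 410*(-5 + 32)²) = 936578*(1/4818142) + 2034016/(-221 - 410*27²) = 468289/2409071 + 2034016/(-221 - 410*729) = 468289/2409071 + 2034016/(-221 - 298890) = 468289/2409071 + 2034016/(-299111) = 468289/2409071 + 2034016*(-1/299111) = 468289/2409071 - 2034016/299111 = -4760018568057/720579635881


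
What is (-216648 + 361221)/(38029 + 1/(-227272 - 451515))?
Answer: 32711424317/8604530274 ≈ 3.8017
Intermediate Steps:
(-216648 + 361221)/(38029 + 1/(-227272 - 451515)) = 144573/(38029 + 1/(-678787)) = 144573/(38029 - 1/678787) = 144573/(25813590822/678787) = 144573*(678787/25813590822) = 32711424317/8604530274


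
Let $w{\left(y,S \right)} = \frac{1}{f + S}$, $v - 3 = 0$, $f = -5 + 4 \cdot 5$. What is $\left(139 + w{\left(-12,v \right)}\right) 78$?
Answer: $\frac{32539}{3} \approx 10846.0$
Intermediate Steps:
$f = 15$ ($f = -5 + 20 = 15$)
$v = 3$ ($v = 3 + 0 = 3$)
$w{\left(y,S \right)} = \frac{1}{15 + S}$
$\left(139 + w{\left(-12,v \right)}\right) 78 = \left(139 + \frac{1}{15 + 3}\right) 78 = \left(139 + \frac{1}{18}\right) 78 = \frac{2503}{18} \cdot 78 = \frac{32539}{3}$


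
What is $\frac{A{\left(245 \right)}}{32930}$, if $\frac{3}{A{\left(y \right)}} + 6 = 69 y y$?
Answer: $\frac{1}{45462268890} \approx 2.1996 \cdot 10^{-11}$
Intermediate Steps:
$A{\left(y \right)} = \frac{3}{-6 + 69 y^{2}}$ ($A{\left(y \right)} = \frac{3}{-6 + 69 y y} = \frac{3}{-6 + 69 y^{2}}$)
$\frac{A{\left(245 \right)}}{32930} = \frac{1}{\left(-2 + 23 \cdot 245^{2}\right) 32930} = \frac{1}{-2 + 23 \cdot 60025} \cdot \frac{1}{32930} = \frac{1}{-2 + 1380575} \cdot \frac{1}{32930} = \frac{1}{1380573} \cdot \frac{1}{32930} = \frac{1}{45462268890}$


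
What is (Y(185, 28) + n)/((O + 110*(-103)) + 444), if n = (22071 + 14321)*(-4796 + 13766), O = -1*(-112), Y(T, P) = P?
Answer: -163218134/5387 ≈ -30299.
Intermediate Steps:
O = 112
n = 326436240 (n = 36392*8970 = 326436240)
(Y(185, 28) + n)/((O + 110*(-103)) + 444) = (28 + 326436240)/((112 + 110*(-103)) + 444) = 326436268/((112 - 11330) + 444) = 326436268/(-11218 + 444) = 326436268/(-10774) = 326436268*(-1/10774) = -163218134/5387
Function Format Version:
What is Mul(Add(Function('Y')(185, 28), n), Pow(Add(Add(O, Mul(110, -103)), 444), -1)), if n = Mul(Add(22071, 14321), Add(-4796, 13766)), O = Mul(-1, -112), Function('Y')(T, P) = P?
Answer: Rational(-163218134, 5387) ≈ -30299.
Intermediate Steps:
O = 112
n = 326436240 (n = Mul(36392, 8970) = 326436240)
Mul(Add(Function('Y')(185, 28), n), Pow(Add(Add(O, Mul(110, -103)), 444), -1)) = Mul(Add(28, 326436240), Pow(Add(Add(112, Mul(110, -103)), 444), -1)) = Mul(326436268, Pow(Add(Add(112, -11330), 444), -1)) = Mul(326436268, Pow(Add(-11218, 444), -1)) = Mul(326436268, Pow(-10774, -1)) = Mul(326436268, Rational(-1, 10774)) = Rational(-163218134, 5387)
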